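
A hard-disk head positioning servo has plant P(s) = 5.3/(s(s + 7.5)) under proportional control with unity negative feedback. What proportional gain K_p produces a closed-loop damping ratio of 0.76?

Closed-loop characteristic equation: s² + 7.5s + K_p·5.3 = 0.
So ω_n = √(5.3K_p) and 2ζω_n = 7.5, giving ζ = 7.5/(2√(5.3K_p)).
Setting ζ = 0.76: √(5.3K_p) = 7.5/(2·0.76) = 4.934, so K_p = 24.35/5.3 = 4.59.

K_p = 4.59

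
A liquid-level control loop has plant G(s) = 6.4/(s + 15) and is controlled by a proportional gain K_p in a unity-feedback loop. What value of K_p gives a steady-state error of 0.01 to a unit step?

Steady-state error for a unit step on this type-0 loop is 1/(1 + K_p·G(0)).
G(0) = 0.4267. Require 1/(1 + K_p·0.4267) = 0.01, so 1 + 0.4267·K_p = 100.
K_p = (100 − 1)/0.4267 = 232.

K_p = 232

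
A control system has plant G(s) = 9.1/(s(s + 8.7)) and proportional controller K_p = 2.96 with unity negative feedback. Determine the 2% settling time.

T_s ≈ 0.92 s

Closed-loop characteristic equation: s² + 8.7s + 26.94 = 0, so ω_n = 5.19 rad/s and ζ = 8.7/(2·5.19) = 0.8382.
2% settling time T_s ≈ 4/(ζω_n) = 4/4.35 = 0.92 s.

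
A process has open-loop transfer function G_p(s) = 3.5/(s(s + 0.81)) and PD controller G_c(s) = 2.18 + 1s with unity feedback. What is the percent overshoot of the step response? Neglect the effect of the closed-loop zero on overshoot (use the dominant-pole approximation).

1.99%

Forward path: (2.18 + 1s)·3.5/(s(s+0.81)). The closed-loop characteristic equation is s² + (0.81 + 3.5·1)s + 3.5·2.18 = 0.
That is s² + 4.31s + 7.63 = 0, so ω_n = 2.762 rad/s and ζ = 4.31/(2·2.762) = 0.7802.
%OS = 100·exp(−πζ/√(1−ζ²)) = 1.99%.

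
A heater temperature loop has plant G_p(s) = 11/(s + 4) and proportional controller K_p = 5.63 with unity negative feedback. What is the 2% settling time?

Closed-loop transfer function: T(s) = K_p·G_p(s)/(1 + K_p·G_p(s)) = 61.93/(s + 4 + 61.93) = 61.93/(s + 65.93).
Time constant τ = 1/65.93 = 0.01517 s, so the 2% settling time is about 4τ = 0.0607 s.

T_s ≈ 0.0607 s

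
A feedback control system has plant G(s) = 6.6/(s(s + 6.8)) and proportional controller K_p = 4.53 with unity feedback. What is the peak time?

T_p = 0.734 s

From 1 + K_pG(s) = 0: s² + 6.8s + 29.9 = 0 ⇒ ω_n = 5.468, ζ = 0.6218.
Damped frequency ω_d = ω_n√(1−ζ²) = 4.282 rad/s, so peak time T_p = π/ω_d = 0.734 s.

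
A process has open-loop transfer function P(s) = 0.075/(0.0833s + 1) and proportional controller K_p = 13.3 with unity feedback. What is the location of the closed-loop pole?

s = -23.98

Closed loop: T(s) = K_p·P/(1+K_p·P) = 0.9975/(0.0833s + 1 + 0.9975), with pole at s = −(1 + 0.9975)/0.0833 = −23.98.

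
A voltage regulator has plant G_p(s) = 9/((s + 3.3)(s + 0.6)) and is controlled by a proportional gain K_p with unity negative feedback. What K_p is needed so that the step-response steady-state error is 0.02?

K_p = 10.8

For a type-0 loop with proportional control, e_ss = 1/(1 + K_p·G_p(0)).
G_p(0) = 4.545. Require 1/(1 + K_p·4.545) = 0.02, so 1 + 4.545·K_p = 50.
K_p = (50 − 1)/4.545 = 10.8.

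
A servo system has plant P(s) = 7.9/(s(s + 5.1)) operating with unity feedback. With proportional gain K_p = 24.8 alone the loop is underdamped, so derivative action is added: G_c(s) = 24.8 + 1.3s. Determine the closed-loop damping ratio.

Forward path: (24.8 + 1.3s)·7.9/(s(s+5.1)). The closed-loop characteristic equation is s² + (5.1 + 7.9·1.3)s + 7.9·24.8 = 0.
That is s² + 15.37s + 195.9 = 0, so ω_n = 14 rad/s and ζ = 15.37/(2·14) = 0.549.

ζ = 0.549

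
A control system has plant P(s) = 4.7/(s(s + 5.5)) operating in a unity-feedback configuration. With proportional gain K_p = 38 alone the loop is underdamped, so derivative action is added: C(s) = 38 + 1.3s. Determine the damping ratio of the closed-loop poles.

Forward path: (38 + 1.3s)·4.7/(s(s+5.5)). The closed-loop characteristic equation is s² + (5.5 + 4.7·1.3)s + 4.7·38 = 0.
That is s² + 11.61s + 178.6 = 0, so ω_n = 13.36 rad/s and ζ = 11.61/(2·13.36) = 0.4344.

ζ = 0.434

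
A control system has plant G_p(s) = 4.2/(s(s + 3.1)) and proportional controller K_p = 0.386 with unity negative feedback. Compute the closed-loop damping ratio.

ζ = 1.22

The closed-loop denominator is s(s+3.1) + 0.386·4.2 = s² + 3.1s + 1.621.
Matching s² + 2ζω_n s + ω_n²: ω_n = √1.621 = 1.273 rad/s and 2ζω_n = 3.1, so ζ = 3.1/(2·1.273) = 1.22.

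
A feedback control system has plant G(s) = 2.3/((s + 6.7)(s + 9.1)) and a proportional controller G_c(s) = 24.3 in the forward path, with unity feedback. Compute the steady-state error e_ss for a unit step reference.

The loop is type 0. Static position error constant K_pos = G_c(0)·G(0) = 24.3·0.03772 = 0.9167.
Steady-state error to a unit step: e_ss = 1/(1+K_pos) = 1/1.917 = 0.522.

0.522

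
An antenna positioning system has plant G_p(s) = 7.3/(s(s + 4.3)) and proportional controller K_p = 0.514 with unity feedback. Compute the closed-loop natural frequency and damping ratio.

1 + K_p·G_p(s) = 0 gives s² + 4.3s + 3.752 = 0.
Matching s² + 2ζω_n s + ω_n²: ω_n = √3.752 = 1.937 rad/s and 2ζω_n = 4.3, so ζ = 4.3/(2·1.937) = 1.11.

ω_n = 1.94 rad/s, ζ = 1.11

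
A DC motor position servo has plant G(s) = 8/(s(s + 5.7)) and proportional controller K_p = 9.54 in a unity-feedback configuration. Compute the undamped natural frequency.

ω_n = 8.74 rad/s

With unity feedback the closed-loop characteristic equation is s² + 5.7s + 9.54·8 = s² + 5.7s + 76.32 = 0.
So ω_n² = 76.32 ⇒ ω_n = 8.736 rad/s, and ζ = 5.7/(2ω_n) = 0.326.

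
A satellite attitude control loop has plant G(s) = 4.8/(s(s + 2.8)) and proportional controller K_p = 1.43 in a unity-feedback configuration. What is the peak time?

T_p = 1.42 s

From 1 + K_pG(s) = 0: s² + 2.8s + 6.864 = 0 ⇒ ω_n = 2.62, ζ = 0.5344.
Damped frequency ω_d = ω_n√(1−ζ²) = 2.214 rad/s, so peak time T_p = π/ω_d = 1.42 s.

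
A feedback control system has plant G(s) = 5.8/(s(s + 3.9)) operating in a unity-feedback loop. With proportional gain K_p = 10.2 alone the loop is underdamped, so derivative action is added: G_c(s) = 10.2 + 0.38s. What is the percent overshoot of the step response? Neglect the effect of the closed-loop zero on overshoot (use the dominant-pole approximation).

25.7%

Forward path: (10.2 + 0.38s)·5.8/(s(s+3.9)). The closed-loop characteristic equation is s² + (3.9 + 5.8·0.38)s + 5.8·10.2 = 0.
That is s² + 6.104s + 59.16 = 0, so ω_n = 7.692 rad/s and ζ = 6.104/(2·7.692) = 0.3968.
%OS = 100·exp(−πζ/√(1−ζ²)) = 25.7%.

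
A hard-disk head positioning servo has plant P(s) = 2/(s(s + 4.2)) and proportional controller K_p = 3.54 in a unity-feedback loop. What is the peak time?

T_p = 1.92 s

From 1 + K_pP(s) = 0: s² + 4.2s + 7.08 = 0 ⇒ ω_n = 2.661, ζ = 0.7892.
Damped frequency ω_d = ω_n√(1−ζ²) = 1.634 rad/s, so peak time T_p = π/ω_d = 1.92 s.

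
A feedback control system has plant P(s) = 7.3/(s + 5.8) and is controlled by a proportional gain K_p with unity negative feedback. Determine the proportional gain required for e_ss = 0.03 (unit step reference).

K_p = 25.7

Steady-state error for a unit step on this type-0 loop is 1/(1 + K_p·P(0)).
P(0) = 1.259. Require 1/(1 + K_p·1.259) = 0.03, so 1 + 1.259·K_p = 33.33.
K_p = (33.33 − 1)/1.259 = 25.7.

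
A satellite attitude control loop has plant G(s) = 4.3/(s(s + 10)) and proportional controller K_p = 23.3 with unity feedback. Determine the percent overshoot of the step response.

The closed-loop denominator s² + 10s + 100.2 gives ω_n = √100.2 = 10.01 and ζ = 10/(2ω_n) = 0.4995.
%OS = 100·exp(−πζ/√(1−ζ²)) = 100·exp(−π·0.4995/√0.7505) = 16.3%.

16.3%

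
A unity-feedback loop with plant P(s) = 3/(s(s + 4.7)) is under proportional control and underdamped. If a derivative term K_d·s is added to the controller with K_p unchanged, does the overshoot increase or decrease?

decrease

The derivative term adds K·K_d to the s-coefficient of the characteristic equation, raising 2ζω_n while ω_n is unchanged; ζ increases, so overshoot decreases.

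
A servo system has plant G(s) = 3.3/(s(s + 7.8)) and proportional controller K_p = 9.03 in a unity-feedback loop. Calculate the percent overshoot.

Closed-loop characteristic equation: s² + 7.8s + 29.8 = 0, so ω_n = 5.459 rad/s and ζ = 7.8/(2·5.459) = 0.7144.
%OS = 100·exp(−πζ/√(1−ζ²)) = 100·exp(−π·0.7144/√0.4896) = 4.04%.

4.04%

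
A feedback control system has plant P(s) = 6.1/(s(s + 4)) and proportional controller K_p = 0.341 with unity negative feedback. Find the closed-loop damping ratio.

The closed-loop denominator is s(s+4) + 0.341·6.1 = s² + 4s + 2.08.
So ω_n² = 2.08 ⇒ ω_n = 1.442 rad/s, and ζ = 4/(2ω_n) = 1.39.

ζ = 1.39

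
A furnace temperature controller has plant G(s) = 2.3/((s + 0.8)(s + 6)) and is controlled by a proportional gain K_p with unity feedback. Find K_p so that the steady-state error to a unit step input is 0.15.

K_p = 11.8

For a type-0 loop with proportional control, e_ss = 1/(1 + K_p·G(0)).
G(0) = 0.4792. Require 1/(1 + K_p·0.4792) = 0.15, so 1 + 0.4792·K_p = 6.667.
K_p = (6.667 − 1)/0.4792 = 11.8.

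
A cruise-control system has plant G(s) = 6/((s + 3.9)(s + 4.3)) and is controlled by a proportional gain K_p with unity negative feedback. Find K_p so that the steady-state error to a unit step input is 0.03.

K_p = 90.4

Steady-state error for a unit step on this type-0 loop is 1/(1 + K_p·G(0)).
G(0) = 0.3578. Require 1/(1 + K_p·0.3578) = 0.03, so 1 + 0.3578·K_p = 33.33.
K_p = (33.33 − 1)/0.3578 = 90.4.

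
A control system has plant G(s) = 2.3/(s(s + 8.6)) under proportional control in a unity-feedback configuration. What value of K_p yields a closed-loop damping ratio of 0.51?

Closed-loop characteristic equation: s² + 8.6s + K_p·2.3 = 0.
So ω_n = √(2.3K_p) and 2ζω_n = 8.6, giving ζ = 8.6/(2√(2.3K_p)).
Setting ζ = 0.51: √(2.3K_p) = 8.6/(2·0.51) = 8.431, so K_p = 71.09/2.3 = 30.9.

K_p = 30.9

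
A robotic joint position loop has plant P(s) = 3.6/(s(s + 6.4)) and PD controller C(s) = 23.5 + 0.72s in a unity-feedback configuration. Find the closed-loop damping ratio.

ζ = 0.489

Forward path: (23.5 + 0.72s)·3.6/(s(s+6.4)). The closed-loop characteristic equation is s² + (6.4 + 3.6·0.72)s + 3.6·23.5 = 0.
That is s² + 8.992s + 84.6 = 0, so ω_n = 9.198 rad/s and ζ = 8.992/(2·9.198) = 0.4888.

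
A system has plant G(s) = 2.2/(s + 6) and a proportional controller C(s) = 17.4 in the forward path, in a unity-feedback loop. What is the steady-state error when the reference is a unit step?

The loop is type 0. Static position error constant K_pos = C(0)·G(0) = 17.4·0.3667 = 6.38.
Steady-state error to a unit step: e_ss = 1/(1+K_pos) = 1/7.38 = 0.136.

0.136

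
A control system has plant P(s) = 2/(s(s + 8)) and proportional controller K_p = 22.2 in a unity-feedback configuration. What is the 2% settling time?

From 1 + K_pP(s) = 0: s² + 8s + 44.4 = 0 ⇒ ω_n = 6.663, ζ = 0.6003.
2% settling time T_s ≈ 4/(ζω_n) = 4/4 = 1 s.

T_s ≈ 1 s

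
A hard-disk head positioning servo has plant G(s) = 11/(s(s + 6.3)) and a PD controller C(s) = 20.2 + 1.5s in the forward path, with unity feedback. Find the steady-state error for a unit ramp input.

The loop has one pole at the origin (type 1). Velocity error constant K_v = lim_{s→0} s·C(s)G(s) = 20.2·11/6.3 = 35.27.
Steady-state error to a unit ramp: e_ss = 1/K_v = 0.0284.

0.0284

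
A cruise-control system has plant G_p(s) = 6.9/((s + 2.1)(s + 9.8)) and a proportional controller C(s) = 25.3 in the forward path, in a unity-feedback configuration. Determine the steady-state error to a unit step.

0.105

The loop is type 0. Static position error constant K_pos = C(0)·G_p(0) = 25.3·0.3353 = 8.483.
Steady-state error to a unit step: e_ss = 1/(1+K_pos) = 1/9.483 = 0.105.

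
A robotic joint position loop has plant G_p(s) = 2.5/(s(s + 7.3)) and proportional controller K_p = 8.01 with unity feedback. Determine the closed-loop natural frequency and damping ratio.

With unity feedback the closed-loop characteristic equation is s² + 7.3s + 8.01·2.5 = s² + 7.3s + 20.02 = 0.
Matching s² + 2ζω_n s + ω_n²: ω_n = √20.02 = 4.475 rad/s and 2ζω_n = 7.3, so ζ = 7.3/(2·4.475) = 0.816.

ω_n = 4.47 rad/s, ζ = 0.816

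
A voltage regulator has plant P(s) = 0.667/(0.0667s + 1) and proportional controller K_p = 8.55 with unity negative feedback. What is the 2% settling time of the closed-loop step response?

Closed loop: T(s) = K_p·P/(1+K_p·P) = 5.703/(0.0667s + 1 + 5.703), with pole at s = −(1 + 5.703)/0.0667 = −100.5.
τ = 1/100.5 = 0.009951 s, so 2% settling time ≈ 4τ = 0.0398 s.

T_s ≈ 0.0398 s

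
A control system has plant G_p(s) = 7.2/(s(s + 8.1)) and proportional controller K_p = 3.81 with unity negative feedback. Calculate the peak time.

From 1 + K_pG_p(s) = 0: s² + 8.1s + 27.43 = 0 ⇒ ω_n = 5.238, ζ = 0.7733.
Damped frequency ω_d = ω_n√(1−ζ²) = 3.321 rad/s, so peak time T_p = π/ω_d = 0.946 s.

T_p = 0.946 s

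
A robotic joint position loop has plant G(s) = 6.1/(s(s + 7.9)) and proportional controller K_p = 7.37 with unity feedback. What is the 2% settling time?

T_s ≈ 1.01 s

Closed-loop characteristic equation: s² + 7.9s + 44.96 = 0, so ω_n = 6.705 rad/s and ζ = 7.9/(2·6.705) = 0.5891.
2% settling time T_s ≈ 4/(ζω_n) = 4/3.95 = 1.01 s.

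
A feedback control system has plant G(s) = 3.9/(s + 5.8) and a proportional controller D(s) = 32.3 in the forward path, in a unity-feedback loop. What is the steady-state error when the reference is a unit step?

The loop is type 0. Static position error constant K_pos = D(0)·G(0) = 32.3·0.6724 = 21.72.
Steady-state error to a unit step: e_ss = 1/(1+K_pos) = 1/22.72 = 0.044.

0.044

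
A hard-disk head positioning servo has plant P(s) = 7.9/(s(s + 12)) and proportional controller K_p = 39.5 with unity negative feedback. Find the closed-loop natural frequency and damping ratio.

1 + K_p·P(s) = 0 gives s² + 12s + 312.1 = 0.
So ω_n² = 312.1 ⇒ ω_n = 17.66 rad/s, and ζ = 12/(2ω_n) = 0.34.

ω_n = 17.7 rad/s, ζ = 0.34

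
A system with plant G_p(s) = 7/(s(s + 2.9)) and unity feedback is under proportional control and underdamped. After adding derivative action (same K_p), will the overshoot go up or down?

decrease

The derivative term adds K·K_d to the s-coefficient of the characteristic equation, raising 2ζω_n while ω_n is unchanged; ζ increases, so overshoot decreases.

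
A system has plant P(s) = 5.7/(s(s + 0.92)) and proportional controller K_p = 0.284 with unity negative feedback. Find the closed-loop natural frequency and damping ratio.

ω_n = 1.27 rad/s, ζ = 0.362

With unity feedback the closed-loop characteristic equation is s² + 0.92s + 0.284·5.7 = s² + 0.92s + 1.619 = 0.
Matching s² + 2ζω_n s + ω_n²: ω_n = √1.619 = 1.272 rad/s and 2ζω_n = 0.92, so ζ = 0.92/(2·1.272) = 0.362.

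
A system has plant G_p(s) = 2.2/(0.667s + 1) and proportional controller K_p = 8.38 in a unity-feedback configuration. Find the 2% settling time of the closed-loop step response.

Closed loop: T(s) = K_p·G_p/(1+K_p·G_p) = 18.44/(0.667s + 1 + 18.44), with pole at s = −(1 + 18.44)/0.667 = −29.14.
τ = 1/29.14 = 0.03432 s, so 2% settling time ≈ 4τ = 0.137 s.

T_s ≈ 0.137 s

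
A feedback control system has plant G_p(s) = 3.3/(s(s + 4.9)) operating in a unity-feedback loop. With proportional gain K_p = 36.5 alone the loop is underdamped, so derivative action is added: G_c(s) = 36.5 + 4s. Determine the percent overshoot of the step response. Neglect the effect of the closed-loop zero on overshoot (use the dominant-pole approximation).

Forward path: (36.5 + 4s)·3.3/(s(s+4.9)). The closed-loop characteristic equation is s² + (4.9 + 3.3·4)s + 3.3·36.5 = 0.
That is s² + 18.1s + 120.4 = 0, so ω_n = 10.97 rad/s and ζ = 18.1/(2·10.97) = 0.8246.
%OS = 100·exp(−πζ/√(1−ζ²)) = 1.03%.

1.03%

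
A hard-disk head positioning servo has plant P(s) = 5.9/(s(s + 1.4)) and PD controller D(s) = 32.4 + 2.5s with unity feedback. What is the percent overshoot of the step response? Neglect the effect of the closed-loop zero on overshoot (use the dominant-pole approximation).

10.4%

Forward path: (32.4 + 2.5s)·5.9/(s(s+1.4)). The closed-loop characteristic equation is s² + (1.4 + 5.9·2.5)s + 5.9·32.4 = 0.
That is s² + 16.15s + 191.2 = 0, so ω_n = 13.83 rad/s and ζ = 16.15/(2·13.83) = 0.584.
%OS = 100·exp(−πζ/√(1−ζ²)) = 10.4%.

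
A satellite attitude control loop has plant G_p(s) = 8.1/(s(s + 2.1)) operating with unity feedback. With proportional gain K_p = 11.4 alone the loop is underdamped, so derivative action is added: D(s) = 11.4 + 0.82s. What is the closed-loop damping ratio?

Forward path: (11.4 + 0.82s)·8.1/(s(s+2.1)). The closed-loop characteristic equation is s² + (2.1 + 8.1·0.82)s + 8.1·11.4 = 0.
That is s² + 8.742s + 92.34 = 0, so ω_n = 9.609 rad/s and ζ = 8.742/(2·9.609) = 0.4549.

ζ = 0.455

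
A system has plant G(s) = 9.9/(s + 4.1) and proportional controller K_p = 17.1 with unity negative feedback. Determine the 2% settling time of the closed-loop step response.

Closed-loop transfer function: T(s) = K_p·G(s)/(1 + K_p·G(s)) = 169.3/(s + 4.1 + 169.3) = 169.3/(s + 173.4).
Time constant τ = 1/173.4 = 0.005767 s, so the 2% settling time is about 4τ = 0.0231 s.

T_s ≈ 0.0231 s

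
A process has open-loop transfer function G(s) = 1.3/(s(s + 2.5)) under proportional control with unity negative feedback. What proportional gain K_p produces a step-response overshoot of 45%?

K_p = 19.8

From %OS = 100·exp(−πζ/√(1−ζ²)) = 45%, ζ = −ln(0.45)/√(π²+ln²(0.45)) = 0.2463.
Characteristic equation s² + 2.5s + 1.3K_p = 0 gives ζ = 2.5/(2√(1.3K_p)).
Setting ζ = 0.2463: √(1.3K_p) = 2.5/(2·0.2463) = 5.074, so K_p = 25.75/1.3 = 19.8.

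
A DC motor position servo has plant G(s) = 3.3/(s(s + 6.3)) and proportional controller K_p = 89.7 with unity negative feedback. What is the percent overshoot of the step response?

The closed-loop denominator s² + 6.3s + 296 gives ω_n = √296 = 17.2 and ζ = 6.3/(2ω_n) = 0.1831.
%OS = 100·exp(−πζ/√(1−ζ²)) = 100·exp(−π·0.1831/√0.9665) = 55.7%.

55.7%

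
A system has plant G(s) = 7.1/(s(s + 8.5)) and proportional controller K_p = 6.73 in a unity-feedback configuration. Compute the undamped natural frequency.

1 + K_p·G(s) = 0 gives s² + 8.5s + 47.78 = 0.
So ω_n² = 47.78 ⇒ ω_n = 6.913 rad/s, and ζ = 8.5/(2ω_n) = 0.615.

ω_n = 6.91 rad/s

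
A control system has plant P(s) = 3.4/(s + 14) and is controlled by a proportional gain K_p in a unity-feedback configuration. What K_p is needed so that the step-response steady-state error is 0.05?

Steady-state error for a unit step on this type-0 loop is 1/(1 + K_p·P(0)).
P(0) = 0.2429. Require 1/(1 + K_p·0.2429) = 0.05, so 1 + 0.2429·K_p = 20.
K_p = (20 − 1)/0.2429 = 78.2.

K_p = 78.2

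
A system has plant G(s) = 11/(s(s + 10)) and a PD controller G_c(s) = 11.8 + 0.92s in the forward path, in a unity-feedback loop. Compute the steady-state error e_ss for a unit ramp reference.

0.077

The loop has one pole at the origin (type 1). Velocity error constant K_v = lim_{s→0} s·G_c(s)G(s) = 11.8·11/10 = 12.98.
Steady-state error to a unit ramp: e_ss = 1/K_v = 0.077.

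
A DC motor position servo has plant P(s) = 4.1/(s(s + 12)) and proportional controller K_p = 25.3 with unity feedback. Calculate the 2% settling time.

From 1 + K_pP(s) = 0: s² + 12s + 103.7 = 0 ⇒ ω_n = 10.18, ζ = 0.5891.
2% settling time T_s ≈ 4/(ζω_n) = 4/6 = 0.667 s.

T_s ≈ 0.667 s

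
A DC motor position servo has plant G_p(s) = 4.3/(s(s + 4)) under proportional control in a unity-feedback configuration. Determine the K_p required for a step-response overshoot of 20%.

From %OS = 100·exp(−πζ/√(1−ζ²)) = 20%, ζ = −ln(0.2)/√(π²+ln²(0.2)) = 0.4559.
Characteristic equation s² + 4s + 4.3K_p = 0 gives ζ = 4/(2√(4.3K_p)).
Setting ζ = 0.4559: √(4.3K_p) = 4/(2·0.4559) = 4.386, so K_p = 19.24/4.3 = 4.47.

K_p = 4.47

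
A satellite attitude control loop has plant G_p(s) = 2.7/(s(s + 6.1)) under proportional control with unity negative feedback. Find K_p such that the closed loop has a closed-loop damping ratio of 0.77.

Closed-loop characteristic equation: s² + 6.1s + K_p·2.7 = 0.
So ω_n = √(2.7K_p) and 2ζω_n = 6.1, giving ζ = 6.1/(2√(2.7K_p)).
Setting ζ = 0.77: √(2.7K_p) = 6.1/(2·0.77) = 3.961, so K_p = 15.69/2.7 = 5.81.

K_p = 5.81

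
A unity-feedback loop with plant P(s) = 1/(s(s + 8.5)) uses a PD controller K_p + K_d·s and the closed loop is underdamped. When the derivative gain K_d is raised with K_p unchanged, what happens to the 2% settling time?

decrease

Characteristic equation s² + (8.5 + 1K_d)s + 1K_p = 0: raising K_d increases ζω_n = (8.5+1K_d)/2 while the loop stays underdamped, so T_s ≈ 4/(ζω_n) decreases.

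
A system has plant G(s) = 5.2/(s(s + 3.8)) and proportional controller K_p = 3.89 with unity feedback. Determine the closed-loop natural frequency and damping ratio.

ω_n = 4.5 rad/s, ζ = 0.422

With unity feedback the closed-loop characteristic equation is s² + 3.8s + 3.89·5.2 = s² + 3.8s + 20.23 = 0.
Matching s² + 2ζω_n s + ω_n²: ω_n = √20.23 = 4.498 rad/s and 2ζω_n = 3.8, so ζ = 3.8/(2·4.498) = 0.422.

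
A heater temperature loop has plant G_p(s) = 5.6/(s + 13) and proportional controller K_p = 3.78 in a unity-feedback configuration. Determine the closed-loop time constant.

τ = 0.0293 s

Closed-loop transfer function: T(s) = K_p·G_p(s)/(1 + K_p·G_p(s)) = 21.17/(s + 13 + 21.17) = 21.17/(s + 34.17).
Time constant τ = 1/34.17 = 0.0293 s.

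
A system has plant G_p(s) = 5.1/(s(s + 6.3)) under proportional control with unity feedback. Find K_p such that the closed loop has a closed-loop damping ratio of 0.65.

K_p = 4.6

Closed-loop characteristic equation: s² + 6.3s + K_p·5.1 = 0.
So ω_n = √(5.1K_p) and 2ζω_n = 6.3, giving ζ = 6.3/(2√(5.1K_p)).
Setting ζ = 0.65: √(5.1K_p) = 6.3/(2·0.65) = 4.846, so K_p = 23.49/5.1 = 4.6.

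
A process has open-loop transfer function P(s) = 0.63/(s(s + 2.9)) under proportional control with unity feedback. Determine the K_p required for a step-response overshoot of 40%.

From %OS = 100·exp(−πζ/√(1−ζ²)) = 40%, ζ = −ln(0.4)/√(π²+ln²(0.4)) = 0.28.
Characteristic equation s² + 2.9s + 0.63K_p = 0 gives ζ = 2.9/(2√(0.63K_p)).
Setting ζ = 0.28: √(0.63K_p) = 2.9/(2·0.28) = 5.179, so K_p = 26.82/0.63 = 42.6.

K_p = 42.6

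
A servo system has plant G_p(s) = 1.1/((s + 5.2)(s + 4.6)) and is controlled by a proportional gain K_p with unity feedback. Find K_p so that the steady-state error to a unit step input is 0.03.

The loop is type 0, so e_ss(step) = 1/(1 + K_pos) with K_pos = K_p·G_p(0).
G_p(0) = 0.04599. Require 1/(1 + K_p·0.04599) = 0.03, so 1 + 0.04599·K_p = 33.33.
K_p = (33.33 − 1)/0.04599 = 703.

K_p = 703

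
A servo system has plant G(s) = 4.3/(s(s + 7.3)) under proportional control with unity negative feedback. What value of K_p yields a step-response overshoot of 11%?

From %OS = 100·exp(−πζ/√(1−ζ²)) = 11%, ζ = −ln(0.11)/√(π²+ln²(0.11)) = 0.5749.
Characteristic equation s² + 7.3s + 4.3K_p = 0 gives ζ = 7.3/(2√(4.3K_p)).
Setting ζ = 0.5749: √(4.3K_p) = 7.3/(2·0.5749) = 6.349, so K_p = 40.31/4.3 = 9.37.

K_p = 9.37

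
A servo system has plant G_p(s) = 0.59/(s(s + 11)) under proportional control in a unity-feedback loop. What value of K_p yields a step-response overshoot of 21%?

From %OS = 100·exp(−πζ/√(1−ζ²)) = 21%, ζ = −ln(0.21)/√(π²+ln²(0.21)) = 0.4449.
Characteristic equation s² + 11s + 0.59K_p = 0 gives ζ = 11/(2√(0.59K_p)).
Setting ζ = 0.4449: √(0.59K_p) = 11/(2·0.4449) = 12.36, so K_p = 152.8/0.59 = 259.

K_p = 259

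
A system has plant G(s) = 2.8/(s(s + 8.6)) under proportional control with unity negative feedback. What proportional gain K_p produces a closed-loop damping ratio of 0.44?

K_p = 34.1

Closed-loop characteristic equation: s² + 8.6s + K_p·2.8 = 0.
So ω_n = √(2.8K_p) and 2ζω_n = 8.6, giving ζ = 8.6/(2√(2.8K_p)).
Setting ζ = 0.44: √(2.8K_p) = 8.6/(2·0.44) = 9.773, so K_p = 95.51/2.8 = 34.1.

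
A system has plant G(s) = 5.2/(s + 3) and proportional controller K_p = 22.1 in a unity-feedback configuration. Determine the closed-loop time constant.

τ = 0.00848 s

Closed-loop transfer function: T(s) = K_p·G(s)/(1 + K_p·G(s)) = 114.9/(s + 3 + 114.9) = 114.9/(s + 117.9).
Time constant τ = 1/117.9 = 0.00848 s.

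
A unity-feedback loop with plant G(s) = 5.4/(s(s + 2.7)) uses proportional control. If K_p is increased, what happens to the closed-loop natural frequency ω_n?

increase

ω_n = √(5.4·K_p), which grows with K_p.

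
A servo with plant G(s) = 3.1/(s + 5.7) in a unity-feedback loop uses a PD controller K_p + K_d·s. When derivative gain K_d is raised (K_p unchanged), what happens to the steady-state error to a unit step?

K_d affects only the transient (the s-coefficient); the DC loop gain, and hence e_ss, depends only on K_p.

unchanged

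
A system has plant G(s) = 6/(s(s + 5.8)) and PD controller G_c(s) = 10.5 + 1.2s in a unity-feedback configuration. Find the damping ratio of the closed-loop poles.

ζ = 0.819

Forward path: (10.5 + 1.2s)·6/(s(s+5.8)). The closed-loop characteristic equation is s² + (5.8 + 6·1.2)s + 6·10.5 = 0.
That is s² + 13s + 63 = 0, so ω_n = 7.937 rad/s and ζ = 13/(2·7.937) = 0.8189.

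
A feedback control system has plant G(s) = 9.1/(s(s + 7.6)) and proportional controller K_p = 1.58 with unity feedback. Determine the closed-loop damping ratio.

1 + K_p·G(s) = 0 gives s² + 7.6s + 14.38 = 0.
So ω_n² = 14.38 ⇒ ω_n = 3.792 rad/s, and ζ = 7.6/(2ω_n) = 1.

ζ = 1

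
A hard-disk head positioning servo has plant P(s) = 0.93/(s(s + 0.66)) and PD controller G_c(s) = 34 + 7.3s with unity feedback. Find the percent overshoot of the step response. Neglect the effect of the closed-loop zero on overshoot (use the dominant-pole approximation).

6.22%

Forward path: (34 + 7.3s)·0.93/(s(s+0.66)). The closed-loop characteristic equation is s² + (0.66 + 0.93·7.3)s + 0.93·34 = 0.
That is s² + 7.449s + 31.62 = 0, so ω_n = 5.623 rad/s and ζ = 7.449/(2·5.623) = 0.6623.
%OS = 100·exp(−πζ/√(1−ζ²)) = 6.22%.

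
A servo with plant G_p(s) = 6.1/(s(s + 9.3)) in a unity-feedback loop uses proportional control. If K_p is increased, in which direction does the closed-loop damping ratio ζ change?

decrease

ζ = 9.3/(2√(6.1K_p)); increasing K_p raises the denominator, so ζ falls.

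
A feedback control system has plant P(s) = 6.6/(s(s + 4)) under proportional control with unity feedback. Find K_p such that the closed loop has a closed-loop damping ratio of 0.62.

Closed-loop characteristic equation: s² + 4s + K_p·6.6 = 0.
So ω_n = √(6.6K_p) and 2ζω_n = 4, giving ζ = 4/(2√(6.6K_p)).
Setting ζ = 0.62: √(6.6K_p) = 4/(2·0.62) = 3.226, so K_p = 10.41/6.6 = 1.58.

K_p = 1.58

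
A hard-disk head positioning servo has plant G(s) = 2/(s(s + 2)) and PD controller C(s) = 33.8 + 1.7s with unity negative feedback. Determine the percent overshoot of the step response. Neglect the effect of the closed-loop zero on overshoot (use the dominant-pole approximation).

33.5%

Forward path: (33.8 + 1.7s)·2/(s(s+2)). The closed-loop characteristic equation is s² + (2 + 2·1.7)s + 2·33.8 = 0.
That is s² + 5.4s + 67.6 = 0, so ω_n = 8.222 rad/s and ζ = 5.4/(2·8.222) = 0.3284.
%OS = 100·exp(−πζ/√(1−ζ²)) = 33.5%.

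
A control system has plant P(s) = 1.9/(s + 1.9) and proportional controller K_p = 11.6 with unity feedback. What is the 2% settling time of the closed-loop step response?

T_s ≈ 0.167 s

Closed-loop transfer function: T(s) = K_p·P(s)/(1 + K_p·P(s)) = 22.04/(s + 1.9 + 22.04) = 22.04/(s + 23.94).
Time constant τ = 1/23.94 = 0.04177 s, so the 2% settling time is about 4τ = 0.167 s.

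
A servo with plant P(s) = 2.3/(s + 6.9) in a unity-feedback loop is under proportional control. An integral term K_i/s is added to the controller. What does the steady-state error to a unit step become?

The integrator makes K_pos = lim_{s→0} C(s)G(s) infinite, so e_ss = 1/(1+K_pos) = 0.

0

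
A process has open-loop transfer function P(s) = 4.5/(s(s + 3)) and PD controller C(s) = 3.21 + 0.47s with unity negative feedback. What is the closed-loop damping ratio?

Forward path: (3.21 + 0.47s)·4.5/(s(s+3)). The closed-loop characteristic equation is s² + (3 + 4.5·0.47)s + 4.5·3.21 = 0.
That is s² + 5.115s + 14.45 = 0, so ω_n = 3.801 rad/s and ζ = 5.115/(2·3.801) = 0.6729.

ζ = 0.673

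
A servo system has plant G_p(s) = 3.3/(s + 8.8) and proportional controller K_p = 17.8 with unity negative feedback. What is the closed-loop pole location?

s = -67.54

Closed-loop transfer function: T(s) = K_p·G_p(s)/(1 + K_p·G_p(s)) = 58.74/(s + 8.8 + 58.74) = 58.74/(s + 67.54).
The closed-loop pole is at s = −67.54.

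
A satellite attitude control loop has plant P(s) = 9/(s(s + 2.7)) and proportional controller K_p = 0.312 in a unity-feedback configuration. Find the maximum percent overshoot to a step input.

1.4%

Closed-loop characteristic equation: s² + 2.7s + 2.808 = 0, so ω_n = 1.676 rad/s and ζ = 2.7/(2·1.676) = 0.8056.
%OS = 100·exp(−πζ/√(1−ζ²)) = 100·exp(−π·0.8056/√0.351) = 1.4%.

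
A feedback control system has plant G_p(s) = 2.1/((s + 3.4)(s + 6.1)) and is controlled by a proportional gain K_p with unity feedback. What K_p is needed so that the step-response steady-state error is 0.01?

Steady-state error for a unit step on this type-0 loop is 1/(1 + K_p·G_p(0)).
G_p(0) = 0.1013. Require 1/(1 + K_p·0.1013) = 0.01, so 1 + 0.1013·K_p = 100.
K_p = (100 − 1)/0.1013 = 978.

K_p = 978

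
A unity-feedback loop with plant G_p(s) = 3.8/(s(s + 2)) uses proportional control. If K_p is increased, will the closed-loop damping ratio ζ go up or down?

ζ = 2/(2√(3.8K_p)); increasing K_p raises the denominator, so ζ falls.

decrease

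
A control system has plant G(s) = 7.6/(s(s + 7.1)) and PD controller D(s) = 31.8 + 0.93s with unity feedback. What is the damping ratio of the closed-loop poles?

Forward path: (31.8 + 0.93s)·7.6/(s(s+7.1)). The closed-loop characteristic equation is s² + (7.1 + 7.6·0.93)s + 7.6·31.8 = 0.
That is s² + 14.17s + 241.7 = 0, so ω_n = 15.55 rad/s and ζ = 14.17/(2·15.55) = 0.4557.

ζ = 0.456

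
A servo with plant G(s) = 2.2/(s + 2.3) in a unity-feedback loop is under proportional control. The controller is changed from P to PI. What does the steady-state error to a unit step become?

The integrator makes K_pos = lim_{s→0} C(s)G(s) infinite, so e_ss = 1/(1+K_pos) = 0.

0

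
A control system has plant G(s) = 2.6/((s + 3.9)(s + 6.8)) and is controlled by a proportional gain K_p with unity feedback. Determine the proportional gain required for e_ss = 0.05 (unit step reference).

K_p = 194

For a type-0 loop with proportional control, e_ss = 1/(1 + K_p·G(0)).
G(0) = 0.09804. Require 1/(1 + K_p·0.09804) = 0.05, so 1 + 0.09804·K_p = 20.
K_p = (20 − 1)/0.09804 = 194.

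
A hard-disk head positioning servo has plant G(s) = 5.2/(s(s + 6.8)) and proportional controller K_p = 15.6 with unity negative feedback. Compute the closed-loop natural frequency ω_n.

With unity feedback the closed-loop characteristic equation is s² + 6.8s + 15.6·5.2 = s² + 6.8s + 81.12 = 0.
Matching s² + 2ζω_n s + ω_n²: ω_n = √81.12 = 9.007 rad/s and 2ζω_n = 6.8, so ζ = 6.8/(2·9.007) = 0.377.

ω_n = 9.01 rad/s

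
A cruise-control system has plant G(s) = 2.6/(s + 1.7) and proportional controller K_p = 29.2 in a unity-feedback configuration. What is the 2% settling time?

Closed-loop transfer function: T(s) = K_p·G(s)/(1 + K_p·G(s)) = 75.92/(s + 1.7 + 75.92) = 75.92/(s + 77.62).
Time constant τ = 1/77.62 = 0.01288 s, so the 2% settling time is about 4τ = 0.0515 s.

T_s ≈ 0.0515 s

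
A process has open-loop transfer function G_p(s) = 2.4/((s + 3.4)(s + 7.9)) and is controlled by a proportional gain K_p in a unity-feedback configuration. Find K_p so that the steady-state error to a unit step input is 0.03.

K_p = 362

The loop is type 0, so e_ss(step) = 1/(1 + K_pos) with K_pos = K_p·G_p(0).
G_p(0) = 0.08935. Require 1/(1 + K_p·0.08935) = 0.03, so 1 + 0.08935·K_p = 33.33.
K_p = (33.33 − 1)/0.08935 = 362.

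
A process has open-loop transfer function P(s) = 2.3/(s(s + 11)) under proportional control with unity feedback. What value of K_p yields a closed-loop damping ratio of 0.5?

Closed-loop characteristic equation: s² + 11s + K_p·2.3 = 0.
So ω_n = √(2.3K_p) and 2ζω_n = 11, giving ζ = 11/(2√(2.3K_p)).
Setting ζ = 0.5: √(2.3K_p) = 11/(2·0.5) = 11, so K_p = 121/2.3 = 52.6.

K_p = 52.6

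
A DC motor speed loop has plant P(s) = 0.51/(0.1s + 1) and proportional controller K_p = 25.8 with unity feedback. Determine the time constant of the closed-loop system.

Closed loop: T(s) = K_p·P/(1+K_p·P) = 13.16/(0.1s + 1 + 13.16), with pole at s = −(1 + 13.16)/0.1 = −141.6.
Closed-loop time constant τ = 1/141.6 = 0.00706 s.

τ = 0.00706 s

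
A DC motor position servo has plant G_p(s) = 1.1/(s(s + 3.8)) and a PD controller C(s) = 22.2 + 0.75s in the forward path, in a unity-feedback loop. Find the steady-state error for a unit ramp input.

The loop has one pole at the origin (type 1). Velocity error constant K_v = lim_{s→0} s·C(s)G_p(s) = 22.2·1.1/3.8 = 6.426.
Steady-state error to a unit ramp: e_ss = 1/K_v = 0.156.

0.156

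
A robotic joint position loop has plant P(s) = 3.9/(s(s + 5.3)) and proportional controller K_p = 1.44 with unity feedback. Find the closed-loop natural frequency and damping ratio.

With unity feedback the closed-loop characteristic equation is s² + 5.3s + 1.44·3.9 = s² + 5.3s + 5.616 = 0.
Matching s² + 2ζω_n s + ω_n²: ω_n = √5.616 = 2.37 rad/s and 2ζω_n = 5.3, so ζ = 5.3/(2·2.37) = 1.12.

ω_n = 2.37 rad/s, ζ = 1.12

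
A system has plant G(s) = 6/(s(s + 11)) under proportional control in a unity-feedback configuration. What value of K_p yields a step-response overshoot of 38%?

K_p = 58.2

From %OS = 100·exp(−πζ/√(1−ζ²)) = 38%, ζ = −ln(0.38)/√(π²+ln²(0.38)) = 0.2943.
Characteristic equation s² + 11s + 6K_p = 0 gives ζ = 11/(2√(6K_p)).
Setting ζ = 0.2943: √(6K_p) = 11/(2·0.2943) = 18.69, so K_p = 349.1/6 = 58.2.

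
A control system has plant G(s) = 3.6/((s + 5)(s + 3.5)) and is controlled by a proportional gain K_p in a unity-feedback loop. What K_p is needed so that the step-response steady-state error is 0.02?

K_p = 238

For a type-0 loop with proportional control, e_ss = 1/(1 + K_p·G(0)).
G(0) = 0.2057. Require 1/(1 + K_p·0.2057) = 0.02, so 1 + 0.2057·K_p = 50.
K_p = (50 − 1)/0.2057 = 238.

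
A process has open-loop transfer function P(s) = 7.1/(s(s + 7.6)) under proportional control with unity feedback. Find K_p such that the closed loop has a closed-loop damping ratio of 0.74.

Closed-loop characteristic equation: s² + 7.6s + K_p·7.1 = 0.
So ω_n = √(7.1K_p) and 2ζω_n = 7.6, giving ζ = 7.6/(2√(7.1K_p)).
Setting ζ = 0.74: √(7.1K_p) = 7.6/(2·0.74) = 5.135, so K_p = 26.37/7.1 = 3.71.

K_p = 3.71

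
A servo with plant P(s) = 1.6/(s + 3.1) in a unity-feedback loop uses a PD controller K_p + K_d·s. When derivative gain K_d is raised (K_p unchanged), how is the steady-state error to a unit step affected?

unchanged

K_d affects only the transient (the s-coefficient); the DC loop gain, and hence e_ss, depends only on K_p.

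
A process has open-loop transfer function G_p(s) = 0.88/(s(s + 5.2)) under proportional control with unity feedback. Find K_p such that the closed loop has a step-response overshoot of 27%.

From %OS = 100·exp(−πζ/√(1−ζ²)) = 27%, ζ = −ln(0.27)/√(π²+ln²(0.27)) = 0.3847.
Characteristic equation s² + 5.2s + 0.88K_p = 0 gives ζ = 5.2/(2√(0.88K_p)).
Setting ζ = 0.3847: √(0.88K_p) = 5.2/(2·0.3847) = 6.759, so K_p = 45.68/0.88 = 51.9.

K_p = 51.9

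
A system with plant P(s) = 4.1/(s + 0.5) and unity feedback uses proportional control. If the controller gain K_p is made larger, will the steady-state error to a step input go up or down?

The position error constant K_pos = K_p·P(0) grows with K_p, and e_ss = 1/(1+K_pos) falls.

decrease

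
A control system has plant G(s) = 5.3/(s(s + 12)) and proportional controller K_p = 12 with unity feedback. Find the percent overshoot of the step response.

2.77%

From 1 + K_pG(s) = 0: s² + 12s + 63.6 = 0 ⇒ ω_n = 7.975, ζ = 0.7524.
%OS = 100·exp(−πζ/√(1−ζ²)) = 100·exp(−π·0.7524/√0.434) = 2.77%.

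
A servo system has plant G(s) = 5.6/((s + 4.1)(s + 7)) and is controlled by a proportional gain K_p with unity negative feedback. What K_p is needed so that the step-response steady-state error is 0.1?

K_p = 46.1

Steady-state error for a unit step on this type-0 loop is 1/(1 + K_p·G(0)).
G(0) = 0.1951. Require 1/(1 + K_p·0.1951) = 0.1, so 1 + 0.1951·K_p = 10.
K_p = (10 − 1)/0.1951 = 46.1.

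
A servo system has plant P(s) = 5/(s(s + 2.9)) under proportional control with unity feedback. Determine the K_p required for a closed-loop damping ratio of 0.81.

K_p = 0.641

Closed-loop characteristic equation: s² + 2.9s + K_p·5 = 0.
So ω_n = √(5K_p) and 2ζω_n = 2.9, giving ζ = 2.9/(2√(5K_p)).
Setting ζ = 0.81: √(5K_p) = 2.9/(2·0.81) = 1.79, so K_p = 3.205/5 = 0.641.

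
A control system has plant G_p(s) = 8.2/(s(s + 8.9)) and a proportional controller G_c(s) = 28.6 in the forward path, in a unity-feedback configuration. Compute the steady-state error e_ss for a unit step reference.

0

The open loop G_c(s)G_p(s) has a pole at the origin (type 1), so the static position error constant is infinite and e_ss = 1/(1+∞) = 0.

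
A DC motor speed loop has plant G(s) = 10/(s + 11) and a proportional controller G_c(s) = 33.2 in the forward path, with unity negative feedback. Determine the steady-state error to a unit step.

The loop is type 0. Static position error constant K_pos = G_c(0)·G(0) = 33.2·0.9091 = 30.18.
Steady-state error to a unit step: e_ss = 1/(1+K_pos) = 1/31.18 = 0.0321.

0.0321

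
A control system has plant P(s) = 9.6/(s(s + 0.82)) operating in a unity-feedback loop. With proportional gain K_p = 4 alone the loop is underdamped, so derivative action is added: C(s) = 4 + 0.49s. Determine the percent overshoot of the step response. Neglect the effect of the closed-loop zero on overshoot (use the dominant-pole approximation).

Forward path: (4 + 0.49s)·9.6/(s(s+0.82)). The closed-loop characteristic equation is s² + (0.82 + 9.6·0.49)s + 9.6·4 = 0.
That is s² + 5.524s + 38.4 = 0, so ω_n = 6.197 rad/s and ζ = 5.524/(2·6.197) = 0.4457.
%OS = 100·exp(−πζ/√(1−ζ²)) = 20.9%.

20.9%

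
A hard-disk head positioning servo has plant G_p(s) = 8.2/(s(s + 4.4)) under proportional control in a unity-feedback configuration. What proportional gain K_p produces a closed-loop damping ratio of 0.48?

K_p = 2.56

Closed-loop characteristic equation: s² + 4.4s + K_p·8.2 = 0.
So ω_n = √(8.2K_p) and 2ζω_n = 4.4, giving ζ = 4.4/(2√(8.2K_p)).
Setting ζ = 0.48: √(8.2K_p) = 4.4/(2·0.48) = 4.583, so K_p = 21.01/8.2 = 2.56.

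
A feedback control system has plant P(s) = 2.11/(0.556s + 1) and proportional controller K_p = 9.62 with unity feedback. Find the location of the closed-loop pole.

Closed loop: T(s) = K_p·P/(1+K_p·P) = 20.3/(0.556s + 1 + 20.3), with pole at s = −(1 + 20.3)/0.556 = −38.31.

s = -38.31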